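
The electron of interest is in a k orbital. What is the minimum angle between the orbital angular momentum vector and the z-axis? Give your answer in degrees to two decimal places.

θ_min ≈ 20.70°

The letter k corresponds to l = 7.
|L| = ℏ√(l(l+1)) = 2√14 ℏ.
The smallest angle corresponds to the largest L_z, i.e. m_l = l = 7, giving L_z = 7ℏ.
cos θ_min = 7/√56, so θ_min ≈ 20.70°.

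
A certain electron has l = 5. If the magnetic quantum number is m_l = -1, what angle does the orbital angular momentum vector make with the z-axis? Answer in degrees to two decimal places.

θ ≈ 100.52°

|L| = √(l(l+1)) ℏ = √30 ℏ.
L_z = m_l ℏ = −1ℏ.
cos θ = L_z/|L| = -1/√30, so θ ≈ 100.52°.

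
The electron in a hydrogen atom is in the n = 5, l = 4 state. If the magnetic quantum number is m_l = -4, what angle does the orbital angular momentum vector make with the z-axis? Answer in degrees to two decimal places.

θ ≈ 153.43°

|L|² = l(l+1)ℏ² = 20ℏ², so |L| = 2√5 ℏ.
L_z = m_l ℏ = −4ℏ.
cos θ = L_z/|L| = -4/√20, so θ ≈ 153.43°.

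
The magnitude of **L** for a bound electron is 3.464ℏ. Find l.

Since |L|² = l(l+1)ℏ², l(l+1) = 12.
l² + l − 12 = 0 ⇒ l = 3.

l = 3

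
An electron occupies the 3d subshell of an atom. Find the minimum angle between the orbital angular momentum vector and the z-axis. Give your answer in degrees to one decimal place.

θ_min ≈ 35.3°

The 3d subshell has l = 2.
|L| = ℏ√(l(l+1)) = √6 ℏ.
The smallest angle corresponds to the largest L_z, i.e. m_l = l = 2, giving L_z = 2ℏ.
cos θ_min = 2/√6, so θ_min ≈ 35.3°.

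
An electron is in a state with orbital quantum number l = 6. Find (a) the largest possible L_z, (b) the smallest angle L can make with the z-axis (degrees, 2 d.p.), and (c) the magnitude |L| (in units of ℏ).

L_z,max = lℏ = 6ℏ.
cos θ_min = 6/√42, so θ_min ≈ 22.21°.
|L| = ℏ√(6·7) = √42 ℏ ≈ 6.481ℏ.

L_z,max = 6ℏ; θ_min ≈ 22.21°; |L| = √42 ℏ ≈ 6.481ℏ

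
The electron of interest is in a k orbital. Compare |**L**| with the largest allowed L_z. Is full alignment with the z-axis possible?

No: L_z,max = 7ℏ < |L| = 2√14 ℏ ≈ 7.483ℏ

A k state has l = 7.
|L| = 2√14 ℏ ≈ 7.4833ℏ, while L_z,max = lℏ = 7ℏ.
Since |L| > L_z,max, the vector can never point exactly along z; the closest it comes is θ_min = arccos(7/√56) ≈ 20.7°.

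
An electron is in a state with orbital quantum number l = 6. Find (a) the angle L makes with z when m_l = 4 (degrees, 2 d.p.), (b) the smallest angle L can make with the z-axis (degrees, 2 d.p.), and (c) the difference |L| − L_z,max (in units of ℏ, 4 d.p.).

For m_l = 4: cos θ = 4/√42, θ ≈ 51.89°.
cos θ_min = 6/√42, so θ_min ≈ 22.21°.
|L| − L_z,max = (√42 − 6)ℏ ≈ 0.4807ℏ.

θ(m_l=4) ≈ 51.89°; θ_min ≈ 22.21°; |L|−L_z,max ≈ 0.4807ℏ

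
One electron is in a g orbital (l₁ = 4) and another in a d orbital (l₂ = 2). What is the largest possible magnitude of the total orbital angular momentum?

|L_tot|_max = √42 ℏ ≈ 6.481ℏ

Angular momentum addition gives L = |l₁ − l₂|, …, l₁ + l₂.
Allowed values: L = 2, 3, 4, 5, 6.
The largest magnitude corresponds to L = 6: |L_tot| = ℏ√(6·7) = √42 ℏ.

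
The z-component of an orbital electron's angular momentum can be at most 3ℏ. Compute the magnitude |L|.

Since max m_l = l, l = 3.
Then |L| = ℏ√(3·4) = 2√3 ℏ.

|L| = 2√3 ℏ ≈ 3.464ℏ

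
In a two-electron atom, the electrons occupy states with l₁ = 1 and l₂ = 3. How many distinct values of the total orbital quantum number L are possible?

3

By the triangle rule, |l₁ − l₂| ≤ L ≤ l₁ + l₂.
So L can be 2, 3, 4.
That is 3 values.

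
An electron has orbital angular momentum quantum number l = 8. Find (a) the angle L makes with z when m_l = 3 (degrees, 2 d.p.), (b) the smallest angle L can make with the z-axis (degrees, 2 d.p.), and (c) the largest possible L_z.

θ(m_l=3) ≈ 69.30°; θ_min ≈ 19.47°; L_z,max = 8ℏ

For m_l = 3: cos θ = 3/√72, θ ≈ 69.30°.
cos θ_min = 8/√72, so θ_min ≈ 19.47°.
L_z,max = lℏ = 8ℏ.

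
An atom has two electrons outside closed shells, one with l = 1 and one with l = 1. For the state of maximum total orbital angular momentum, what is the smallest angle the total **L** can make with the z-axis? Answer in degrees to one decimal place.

The total orbital quantum number L ranges from |l₁ − l₂| to l₁ + l₂ in integer steps.
Allowed values: L = 0, 1, 2.
The maximum is L = 2, with |L_tot| = ℏ√(2·3) = √6 ℏ.
The minimum angle with z is arccos(2/√6) ≈ 35.3°.

θ_min ≈ 35.3°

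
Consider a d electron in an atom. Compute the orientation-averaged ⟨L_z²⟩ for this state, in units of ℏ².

The letter d corresponds to l = 2.
m_l ∈ {-2, -1, 0, 1, 2}.
⟨L_z²⟩ = ℏ²·l(l+1)/3 = 2ℏ².

⟨L_z²⟩ = 2 ℏ²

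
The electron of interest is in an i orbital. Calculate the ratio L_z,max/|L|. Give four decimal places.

L_z,max/|L| = 0.9258

An i state has l = 6.
|L| = √42 ℏ ≈ 6.4807ℏ, while L_z,max = lℏ = 6ℏ.
L_z,max/|L| = 6/√42 = 0.9258.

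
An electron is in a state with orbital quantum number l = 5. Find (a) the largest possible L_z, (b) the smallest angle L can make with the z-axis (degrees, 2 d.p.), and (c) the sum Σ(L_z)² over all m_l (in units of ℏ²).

L_z,max = lℏ = 5ℏ.
cos θ_min = 5/√30, so θ_min ≈ 24.09°.
Σ m_l² = 110, so Σ(L_z)² = 110 ℏ².

L_z,max = 5ℏ; θ_min ≈ 24.09°; Σ(L_z)² = 110 ℏ²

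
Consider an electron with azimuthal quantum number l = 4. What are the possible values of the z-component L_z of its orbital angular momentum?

L_z ∈ {−4ℏ, −3ℏ, −2ℏ, −ℏ, 0, ℏ, 2ℏ, 3ℏ, 4ℏ}

L_z = m_l ℏ with m_l ranging from −l to +l in integer steps.
For l = 4: m_l ∈ {-4, -3, -2, -1, 0, 1, 2, 3, 4}.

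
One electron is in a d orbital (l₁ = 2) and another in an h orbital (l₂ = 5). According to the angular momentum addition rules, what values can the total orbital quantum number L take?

L = 3, 4, 5, 6, 7

Angular momentum addition gives L = |l₁ − l₂|, …, l₁ + l₂.
L ∈ {3, 4, 5, 6, 7}.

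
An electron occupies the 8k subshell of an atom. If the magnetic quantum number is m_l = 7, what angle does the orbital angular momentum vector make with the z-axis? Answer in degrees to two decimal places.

For 8k, l = 7.
|L|² = l(l+1)ℏ² = 56ℏ², so |L| = 2√14 ℏ.
L_z = m_l ℏ = 7ℏ.
cos θ = L_z/|L| = 7/√56, so θ ≈ 20.70°.

θ ≈ 20.70°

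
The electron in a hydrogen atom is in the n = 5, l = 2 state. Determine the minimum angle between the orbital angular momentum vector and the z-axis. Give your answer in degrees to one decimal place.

|L| = ℏ√(l(l+1)) = √6 ℏ.
The smallest angle corresponds to the largest L_z, i.e. m_l = l = 2, giving L_z = 2ℏ.
cos θ_min = 2/√6, so θ_min ≈ 35.3°.

θ_min ≈ 35.3°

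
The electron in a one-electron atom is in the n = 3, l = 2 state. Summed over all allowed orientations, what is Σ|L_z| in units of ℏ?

Σ|L_z| = 6 ℏ

m_l ∈ {-2, -1, 0, 1, 2}.
Σ|m_l| = 2(1+2+…+2) = 6.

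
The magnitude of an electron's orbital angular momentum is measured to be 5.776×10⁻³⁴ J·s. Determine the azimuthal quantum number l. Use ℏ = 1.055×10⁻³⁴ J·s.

l = 5

Dividing by ℏ: |L|/ℏ ≈ 5.475.
l(l+1) ≈ 5.475² ≈ 29.97, so l = 5.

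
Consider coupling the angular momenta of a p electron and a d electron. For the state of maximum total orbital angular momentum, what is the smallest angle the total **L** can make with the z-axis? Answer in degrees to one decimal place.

θ_min ≈ 30.0°

By the triangle rule, |l₁ − l₂| ≤ L ≤ l₁ + l₂.
L ∈ {1, 2, 3}.
The maximum is L = 3, with |L_tot| = ℏ√(3·4) = 2√3 ℏ.
The minimum angle with z is arccos(3/√12) ≈ 30.0°.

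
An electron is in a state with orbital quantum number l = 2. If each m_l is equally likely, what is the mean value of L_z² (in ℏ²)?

⟨L_z²⟩ = 2 ℏ²

The allowed m_l values are -2, -1, 0, 1, 2.
Average of L_z² over 5 states: 10/5 ℏ² = 2 ℏ².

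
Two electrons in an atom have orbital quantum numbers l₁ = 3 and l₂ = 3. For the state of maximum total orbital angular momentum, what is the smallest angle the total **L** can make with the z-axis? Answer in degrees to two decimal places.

θ_min ≈ 22.21°

The total orbital quantum number L ranges from |l₁ − l₂| to l₁ + l₂ in integer steps.
So L can be 0, 1, 2, 3, 4, 5, 6.
The maximum is L = 6, with |L_tot| = ℏ√(6·7) = √42 ℏ.
The minimum angle with z is arccos(6/√42) ≈ 22.21°.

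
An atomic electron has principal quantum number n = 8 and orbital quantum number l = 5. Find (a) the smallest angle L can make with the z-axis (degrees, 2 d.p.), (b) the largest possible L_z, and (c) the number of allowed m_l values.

cos θ_min = 5/√30, so θ_min ≈ 24.09°.
L_z,max = lℏ = 5ℏ.
There are 2l+1 = 11 values of m_l.

θ_min ≈ 24.09°; L_z,max = 5ℏ; 11 values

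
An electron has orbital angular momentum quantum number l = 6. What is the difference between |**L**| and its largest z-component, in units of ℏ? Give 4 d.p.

|L| = √42 ℏ ≈ 6.4807ℏ, while L_z,max = lℏ = 6ℏ.
The difference is (√42 − 6)ℏ ≈ 0.4807ℏ.

|L| − L_z,max ≈ 0.4807ℏ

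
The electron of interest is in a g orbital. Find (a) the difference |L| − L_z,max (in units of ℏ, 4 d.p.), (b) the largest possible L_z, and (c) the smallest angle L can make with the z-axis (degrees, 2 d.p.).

|L|−L_z,max ≈ 0.4721ℏ; L_z,max = 4ℏ; θ_min ≈ 26.57°

A g state has l = 4.
|L| − L_z,max = (2√5 − 4)ℏ ≈ 0.4721ℏ.
L_z,max = lℏ = 4ℏ.
cos θ_min = 4/√20, so θ_min ≈ 26.57°.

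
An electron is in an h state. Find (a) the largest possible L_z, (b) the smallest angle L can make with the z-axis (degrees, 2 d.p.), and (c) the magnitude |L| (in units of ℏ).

For an h orbital, l = 5.
L_z,max = lℏ = 5ℏ.
cos θ_min = 5/√30, so θ_min ≈ 24.09°.
|L| = ℏ√(5·6) = √30 ℏ ≈ 5.477ℏ.

L_z,max = 5ℏ; θ_min ≈ 24.09°; |L| = √30 ℏ ≈ 5.477ℏ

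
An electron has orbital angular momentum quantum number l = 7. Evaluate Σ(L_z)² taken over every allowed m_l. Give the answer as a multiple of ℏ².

m_l runs from −7 to 7, i.e. {-7, -6, -5, -4, -3, -2, -1, 0, 1, 2, 3, 4, 5, 6, 7}.
Σ m_l² = l(l+1)(2l+1)/3 = 7·8·15/3 = 280.

Σ(L_z)² = 280 ℏ²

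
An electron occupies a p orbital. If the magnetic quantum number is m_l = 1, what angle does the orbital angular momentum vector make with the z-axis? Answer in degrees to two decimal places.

θ ≈ 45.00°

The letter p corresponds to l = 1.
|L|² = l(l+1)ℏ² = 2ℏ², so |L| = √2 ℏ.
L_z = m_l ℏ = 1ℏ.
cos θ = L_z/|L| = 1/√2, so θ ≈ 45.00°.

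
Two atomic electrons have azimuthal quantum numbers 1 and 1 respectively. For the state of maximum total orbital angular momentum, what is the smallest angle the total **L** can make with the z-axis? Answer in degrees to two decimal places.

L runs from |1 − 1| = 0 to 1 + 1 = 2.
So L can be 0, 1, 2.
The maximum is L = 2, with |L_tot| = ℏ√(2·3) = √6 ℏ.
The minimum angle with z is arccos(2/√6) ≈ 35.26°.

θ_min ≈ 35.26°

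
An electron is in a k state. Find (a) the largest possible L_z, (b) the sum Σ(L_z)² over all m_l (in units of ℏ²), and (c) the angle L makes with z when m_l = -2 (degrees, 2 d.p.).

A k state has l = 7.
L_z,max = lℏ = 7ℏ.
Σ m_l² = 280, so Σ(L_z)² = 280 ℏ².
For m_l = -2: cos θ = -2/√56, θ ≈ 105.50°.

L_z,max = 7ℏ; Σ(L_z)² = 280 ℏ²; θ(m_l=-2) ≈ 105.50°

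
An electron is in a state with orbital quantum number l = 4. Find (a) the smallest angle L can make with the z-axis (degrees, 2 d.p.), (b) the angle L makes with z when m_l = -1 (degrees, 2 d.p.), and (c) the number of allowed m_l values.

θ_min ≈ 26.57°; θ(m_l=-1) ≈ 102.92°; 9 values

cos θ_min = 4/√20, so θ_min ≈ 26.57°.
For m_l = -1: cos θ = -1/√20, θ ≈ 102.92°.
There are 2l+1 = 9 values of m_l.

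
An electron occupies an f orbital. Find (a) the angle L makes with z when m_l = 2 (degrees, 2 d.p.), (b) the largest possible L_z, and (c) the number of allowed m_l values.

θ(m_l=2) ≈ 54.74°; L_z,max = 3ℏ; 7 values

An f state has l = 3.
For m_l = 2: cos θ = 2/√12, θ ≈ 54.74°.
L_z,max = lℏ = 3ℏ.
There are 2l+1 = 7 values of m_l.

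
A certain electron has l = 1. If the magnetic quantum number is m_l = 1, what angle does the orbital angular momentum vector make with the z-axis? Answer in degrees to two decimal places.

|L| = √(l(l+1)) ℏ = √2 ℏ.
L_z = m_l ℏ = 1ℏ.
cos θ = L_z/|L| = 1/√2, so θ ≈ 45.00°.

θ ≈ 45.00°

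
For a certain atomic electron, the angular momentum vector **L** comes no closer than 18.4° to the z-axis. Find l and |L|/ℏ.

cos θ_min = l/√(l(l+1)) = √(l/(l+1)), so l/(l+1) = cos²(18.4°) = 0.9004.
Solving: l = 9.
Then |L| = ℏ√(9·10) = 3√10 ℏ.

l = 9, |L| = 3√10 ℏ ≈ 9.487ℏ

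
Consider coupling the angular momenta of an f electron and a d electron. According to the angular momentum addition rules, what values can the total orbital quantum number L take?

L = 1, 2, 3, 4, 5

The total orbital quantum number L ranges from |l₁ − l₂| to l₁ + l₂ in integer steps.
L ∈ {1, 2, 3, 4, 5}.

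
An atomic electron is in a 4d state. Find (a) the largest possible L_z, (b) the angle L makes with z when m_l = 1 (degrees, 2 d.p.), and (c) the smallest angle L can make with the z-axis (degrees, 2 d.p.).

For 4d, l = 2.
L_z,max = lℏ = 2ℏ.
For m_l = 1: cos θ = 1/√6, θ ≈ 65.91°.
cos θ_min = 2/√6, so θ_min ≈ 35.26°.

L_z,max = 2ℏ; θ(m_l=1) ≈ 65.91°; θ_min ≈ 35.26°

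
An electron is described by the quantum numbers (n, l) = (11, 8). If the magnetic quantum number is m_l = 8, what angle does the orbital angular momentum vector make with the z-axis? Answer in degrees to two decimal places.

|L| = ℏ√(l(l+1)) = 6√2 ℏ.
L_z = m_l ℏ = 8ℏ.
cos θ = L_z/|L| = 8/√72, so θ ≈ 19.47°.

θ ≈ 19.47°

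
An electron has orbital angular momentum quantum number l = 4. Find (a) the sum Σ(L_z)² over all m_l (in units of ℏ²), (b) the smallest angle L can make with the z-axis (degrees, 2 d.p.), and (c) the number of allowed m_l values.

Σ m_l² = 60, so Σ(L_z)² = 60 ℏ².
cos θ_min = 4/√20, so θ_min ≈ 26.57°.
There are 2l+1 = 9 values of m_l.

Σ(L_z)² = 60 ℏ²; θ_min ≈ 26.57°; 9 values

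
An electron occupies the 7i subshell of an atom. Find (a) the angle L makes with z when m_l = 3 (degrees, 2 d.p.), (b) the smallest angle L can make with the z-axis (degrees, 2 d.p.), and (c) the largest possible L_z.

θ(m_l=3) ≈ 62.42°; θ_min ≈ 22.21°; L_z,max = 6ℏ

The 7i subshell has l = 6.
For m_l = 3: cos θ = 3/√42, θ ≈ 62.42°.
cos θ_min = 6/√42, so θ_min ≈ 22.21°.
L_z,max = lℏ = 6ℏ.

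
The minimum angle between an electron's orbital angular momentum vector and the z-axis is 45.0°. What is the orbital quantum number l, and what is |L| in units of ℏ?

l = 1, |L| = √2 ℏ ≈ 1.414ℏ

cos θ_min = l/√(l(l+1)) = √(l/(l+1)), so l/(l+1) = cos²(45.0°) = 0.5000.
l = cos²θ/sin²θ ≈ 1.
Then |L| = ℏ√(1·2) = √2 ℏ.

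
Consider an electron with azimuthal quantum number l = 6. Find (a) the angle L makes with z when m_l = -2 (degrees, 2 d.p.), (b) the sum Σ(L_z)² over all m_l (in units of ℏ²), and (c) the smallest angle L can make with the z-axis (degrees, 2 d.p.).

θ(m_l=-2) ≈ 107.98°; Σ(L_z)² = 182 ℏ²; θ_min ≈ 22.21°

For m_l = -2: cos θ = -2/√42, θ ≈ 107.98°.
Σ m_l² = 182, so Σ(L_z)² = 182 ℏ².
cos θ_min = 6/√42, so θ_min ≈ 22.21°.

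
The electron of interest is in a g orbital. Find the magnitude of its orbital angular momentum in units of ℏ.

|L| = 2√5 ℏ ≈ 4.472ℏ

For a g orbital, l = 4.
|L| = ℏ√(l(l+1)) = ℏ√(4·5) = 2√5 ℏ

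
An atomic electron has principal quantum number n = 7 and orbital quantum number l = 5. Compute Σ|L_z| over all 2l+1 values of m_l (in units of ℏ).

m_l runs from −5 to 5, i.e. {-5, -4, -3, -2, -1, 0, 1, 2, 3, 4, 5}.
Σ|m_l| = 2·5(5+1)/2 = 30.

Σ|L_z| = 30 ℏ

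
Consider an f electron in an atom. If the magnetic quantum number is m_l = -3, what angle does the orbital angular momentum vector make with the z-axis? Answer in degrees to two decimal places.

θ ≈ 150.00°

For an f orbital, l = 3.
|L|² = l(l+1)ℏ² = 12ℏ², so |L| = 2√3 ℏ.
L_z = m_l ℏ = −3ℏ.
cos θ = L_z/|L| = -3/√12, so θ ≈ 150.00°.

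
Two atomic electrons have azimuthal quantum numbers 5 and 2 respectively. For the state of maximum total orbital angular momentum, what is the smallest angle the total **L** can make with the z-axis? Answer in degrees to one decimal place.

By the triangle rule, |l₁ − l₂| ≤ L ≤ l₁ + l₂.
Allowed values: L = 3, 4, 5, 6, 7.
The maximum is L = 7, with |L_tot| = ℏ√(7·8) = 2√14 ℏ.
The minimum angle with z is arccos(7/√56) ≈ 20.7°.

θ_min ≈ 20.7°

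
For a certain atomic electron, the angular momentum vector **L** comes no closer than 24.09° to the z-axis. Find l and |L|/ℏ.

l = 5, |L| = √30 ℏ ≈ 5.477ℏ

At minimum angle, m_l = l, so cos θ = l/√(l(l+1)); cos²θ = l/(l+1) = 0.8334.
Solving: l = 5.
Then |L| = ℏ√(5·6) = √30 ℏ.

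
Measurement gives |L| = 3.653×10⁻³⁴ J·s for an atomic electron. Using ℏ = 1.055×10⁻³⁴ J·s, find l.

In units of ℏ, |L| ≈ 3.463.
Set l(l+1) = 11.99; the integer solution is l = 3.

l = 3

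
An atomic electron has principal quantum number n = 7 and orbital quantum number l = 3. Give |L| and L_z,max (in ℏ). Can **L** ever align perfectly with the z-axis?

No: L_z,max = 3ℏ < |L| = 2√3 ℏ ≈ 3.464ℏ

|L| = 2√3 ℏ ≈ 3.4641ℏ, while L_z,max = lℏ = 3ℏ.
Since |L| > L_z,max, the vector can never point exactly along z; the closest it comes is θ_min = arccos(3/√12) ≈ 30.0°.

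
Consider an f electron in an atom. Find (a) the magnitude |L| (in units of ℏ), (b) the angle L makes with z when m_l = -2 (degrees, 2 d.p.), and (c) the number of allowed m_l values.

|L| = 2√3 ℏ ≈ 3.464ℏ; θ(m_l=-2) ≈ 125.26°; 7 values

An f state has l = 3.
|L| = ℏ√(3·4) = 2√3 ℏ ≈ 3.464ℏ.
For m_l = -2: cos θ = -2/√12, θ ≈ 125.26°.
There are 2l+1 = 7 values of m_l.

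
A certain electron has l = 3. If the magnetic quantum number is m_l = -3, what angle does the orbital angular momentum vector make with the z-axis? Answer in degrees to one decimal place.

θ ≈ 150.0°

|L|² = l(l+1)ℏ² = 12ℏ², so |L| = 2√3 ℏ.
L_z = m_l ℏ = −3ℏ.
cos θ = L_z/|L| = -3/√12, so θ ≈ 150.0°.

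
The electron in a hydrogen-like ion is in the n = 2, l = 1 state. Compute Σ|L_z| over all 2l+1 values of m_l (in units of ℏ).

Σ|L_z| = 2 ℏ

The allowed m_l values are -1, 0, 1.
Σ|m_l| = 2·1(1+1)/2 = 2.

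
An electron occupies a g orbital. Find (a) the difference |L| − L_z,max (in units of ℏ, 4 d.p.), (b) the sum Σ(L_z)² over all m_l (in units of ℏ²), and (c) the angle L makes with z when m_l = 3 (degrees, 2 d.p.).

|L|−L_z,max ≈ 0.4721ℏ; Σ(L_z)² = 60 ℏ²; θ(m_l=3) ≈ 47.87°

A g state has l = 4.
|L| − L_z,max = (2√5 − 4)ℏ ≈ 0.4721ℏ.
Σ m_l² = 60, so Σ(L_z)² = 60 ℏ².
For m_l = 3: cos θ = 3/√20, θ ≈ 47.87°.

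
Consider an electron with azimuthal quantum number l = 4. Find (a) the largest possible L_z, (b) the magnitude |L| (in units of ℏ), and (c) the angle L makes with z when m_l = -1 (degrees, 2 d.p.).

L_z,max = 4ℏ; |L| = 2√5 ℏ ≈ 4.472ℏ; θ(m_l=-1) ≈ 102.92°

L_z,max = lℏ = 4ℏ.
|L| = ℏ√(4·5) = 2√5 ℏ ≈ 4.472ℏ.
For m_l = -1: cos θ = -1/√20, θ ≈ 102.92°.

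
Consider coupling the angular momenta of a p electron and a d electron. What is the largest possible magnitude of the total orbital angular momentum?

|L_tot|_max = 2√3 ℏ ≈ 3.464ℏ

By the triangle rule, |l₁ − l₂| ≤ L ≤ l₁ + l₂.
So L can be 1, 2, 3.
The largest magnitude corresponds to L = 3: |L_tot| = ℏ√(3·4) = 2√3 ℏ.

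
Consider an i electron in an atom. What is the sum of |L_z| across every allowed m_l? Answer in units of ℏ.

Σ|L_z| = 42 ℏ

The letter i corresponds to l = 6.
The allowed m_l values are -6, -5, -4, -3, -2, -1, 0, 1, 2, 3, 4, 5, 6.
Σ|m_l| = l(l+1) = 42.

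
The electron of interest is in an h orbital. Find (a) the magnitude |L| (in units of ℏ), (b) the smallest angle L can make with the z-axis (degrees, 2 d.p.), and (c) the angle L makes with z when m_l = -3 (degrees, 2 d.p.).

The letter h corresponds to l = 5.
|L| = ℏ√(5·6) = √30 ℏ ≈ 5.477ℏ.
cos θ_min = 5/√30, so θ_min ≈ 24.09°.
For m_l = -3: cos θ = -3/√30, θ ≈ 123.21°.

|L| = √30 ℏ ≈ 5.477ℏ; θ_min ≈ 24.09°; θ(m_l=-3) ≈ 123.21°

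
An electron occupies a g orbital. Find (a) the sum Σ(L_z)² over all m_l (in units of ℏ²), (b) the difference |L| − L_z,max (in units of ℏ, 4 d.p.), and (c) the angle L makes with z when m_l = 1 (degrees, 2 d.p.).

Σ(L_z)² = 60 ℏ²; |L|−L_z,max ≈ 0.4721ℏ; θ(m_l=1) ≈ 77.08°

For a g orbital, l = 4.
Σ m_l² = 60, so Σ(L_z)² = 60 ℏ².
|L| − L_z,max = (2√5 − 4)ℏ ≈ 0.4721ℏ.
For m_l = 1: cos θ = 1/√20, θ ≈ 77.08°.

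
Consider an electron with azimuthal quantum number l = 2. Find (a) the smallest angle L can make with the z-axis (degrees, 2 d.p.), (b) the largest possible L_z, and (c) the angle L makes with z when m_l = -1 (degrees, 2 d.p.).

θ_min ≈ 35.26°; L_z,max = 2ℏ; θ(m_l=-1) ≈ 114.09°

cos θ_min = 2/√6, so θ_min ≈ 35.26°.
L_z,max = lℏ = 2ℏ.
For m_l = -1: cos θ = -1/√6, θ ≈ 114.09°.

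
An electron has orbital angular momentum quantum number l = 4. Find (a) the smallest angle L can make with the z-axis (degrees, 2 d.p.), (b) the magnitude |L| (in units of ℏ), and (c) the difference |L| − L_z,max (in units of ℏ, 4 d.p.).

cos θ_min = 4/√20, so θ_min ≈ 26.57°.
|L| = ℏ√(4·5) = 2√5 ℏ ≈ 4.472ℏ.
|L| − L_z,max = (2√5 − 4)ℏ ≈ 0.4721ℏ.

θ_min ≈ 26.57°; |L| = 2√5 ℏ ≈ 4.472ℏ; |L|−L_z,max ≈ 0.4721ℏ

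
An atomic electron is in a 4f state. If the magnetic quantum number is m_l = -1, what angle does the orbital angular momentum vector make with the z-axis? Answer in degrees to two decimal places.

4f means n = 4, l = 3.
|L| = √(l(l+1)) ℏ = 2√3 ℏ.
L_z = m_l ℏ = −1ℏ.
cos θ = L_z/|L| = -1/√12, so θ ≈ 106.78°.

θ ≈ 106.78°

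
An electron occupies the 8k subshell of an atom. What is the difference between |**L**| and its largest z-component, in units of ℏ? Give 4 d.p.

|L| − L_z,max ≈ 0.4833ℏ

The 8k subshell has l = 7.
|L| = 2√14 ℏ ≈ 7.4833ℏ, while L_z,max = lℏ = 7ℏ.
The difference is (2√14 − 7)ℏ ≈ 0.4833ℏ.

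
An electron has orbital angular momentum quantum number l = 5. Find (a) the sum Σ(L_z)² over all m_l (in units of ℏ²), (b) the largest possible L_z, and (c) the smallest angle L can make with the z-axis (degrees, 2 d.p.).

Σ(L_z)² = 110 ℏ²; L_z,max = 5ℏ; θ_min ≈ 24.09°

Σ m_l² = 110, so Σ(L_z)² = 110 ℏ².
L_z,max = lℏ = 5ℏ.
cos θ_min = 5/√30, so θ_min ≈ 24.09°.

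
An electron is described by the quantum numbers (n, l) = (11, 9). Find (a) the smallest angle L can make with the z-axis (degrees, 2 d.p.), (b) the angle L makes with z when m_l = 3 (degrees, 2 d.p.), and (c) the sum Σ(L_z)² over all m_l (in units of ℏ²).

cos θ_min = 9/√90, so θ_min ≈ 18.43°.
For m_l = 3: cos θ = 3/√90, θ ≈ 71.57°.
Σ m_l² = 570, so Σ(L_z)² = 570 ℏ².

θ_min ≈ 18.43°; θ(m_l=3) ≈ 71.57°; Σ(L_z)² = 570 ℏ²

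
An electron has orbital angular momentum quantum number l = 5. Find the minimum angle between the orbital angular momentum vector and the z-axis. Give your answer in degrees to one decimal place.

θ_min ≈ 24.1°

|L| = ℏ√(l(l+1)) = √30 ℏ.
The smallest angle corresponds to the largest L_z, i.e. m_l = l = 5, giving L_z = 5ℏ.
cos θ_min = 5/√30, so θ_min ≈ 24.1°.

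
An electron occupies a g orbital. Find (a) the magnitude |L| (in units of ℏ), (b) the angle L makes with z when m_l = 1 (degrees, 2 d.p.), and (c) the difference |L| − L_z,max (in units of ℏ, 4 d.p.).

|L| = 2√5 ℏ ≈ 4.472ℏ; θ(m_l=1) ≈ 77.08°; |L|−L_z,max ≈ 0.4721ℏ

A g state has l = 4.
|L| = ℏ√(4·5) = 2√5 ℏ ≈ 4.472ℏ.
For m_l = 1: cos θ = 1/√20, θ ≈ 77.08°.
|L| − L_z,max = (2√5 − 4)ℏ ≈ 0.4721ℏ.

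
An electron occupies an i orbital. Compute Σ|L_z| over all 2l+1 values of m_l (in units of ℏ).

Σ|L_z| = 42 ℏ

An i state has l = 6.
m_l ∈ {-6, -5, -4, -3, -2, -1, 0, 1, 2, 3, 4, 5, 6}.
Σ|m_l| = 2(1+2+…+6) = 42.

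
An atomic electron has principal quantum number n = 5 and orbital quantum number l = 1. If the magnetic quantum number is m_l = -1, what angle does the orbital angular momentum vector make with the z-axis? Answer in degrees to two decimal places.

|L| = √(l(l+1)) ℏ = √2 ℏ.
L_z = m_l ℏ = −1ℏ.
cos θ = L_z/|L| = -1/√2, so θ ≈ 135.00°.

θ ≈ 135.00°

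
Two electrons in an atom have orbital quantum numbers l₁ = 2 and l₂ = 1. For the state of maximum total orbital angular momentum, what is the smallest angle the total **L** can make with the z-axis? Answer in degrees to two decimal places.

Angular momentum addition gives L = |l₁ − l₂|, …, l₁ + l₂.
So L can be 1, 2, 3.
The maximum is L = 3, with |L_tot| = ℏ√(3·4) = 2√3 ℏ.
The minimum angle with z is arccos(3/√12) ≈ 30.00°.

θ_min ≈ 30.00°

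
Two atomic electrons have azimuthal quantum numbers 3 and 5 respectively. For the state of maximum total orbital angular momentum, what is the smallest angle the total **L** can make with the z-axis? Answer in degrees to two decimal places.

θ_min ≈ 19.47°

The total orbital quantum number L ranges from |l₁ − l₂| to l₁ + l₂ in integer steps.
Allowed values: L = 2, 3, 4, 5, 6, 7, 8.
The maximum is L = 8, with |L_tot| = ℏ√(8·9) = 6√2 ℏ.
The minimum angle with z is arccos(8/√72) ≈ 19.47°.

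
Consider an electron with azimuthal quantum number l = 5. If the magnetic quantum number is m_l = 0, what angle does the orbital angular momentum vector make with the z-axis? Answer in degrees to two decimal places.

|L| = ℏ√(l(l+1)) = √30 ℏ.
L_z = m_l ℏ = 0ℏ.
cos θ = L_z/|L| = 0/√30, so θ ≈ 90.00°.

θ ≈ 90.00°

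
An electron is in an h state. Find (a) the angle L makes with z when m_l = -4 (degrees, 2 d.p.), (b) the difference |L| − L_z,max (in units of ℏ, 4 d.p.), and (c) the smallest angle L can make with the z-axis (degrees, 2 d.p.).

θ(m_l=-4) ≈ 136.91°; |L|−L_z,max ≈ 0.4772ℏ; θ_min ≈ 24.09°

The letter h corresponds to l = 5.
For m_l = -4: cos θ = -4/√30, θ ≈ 136.91°.
|L| − L_z,max = (√30 − 5)ℏ ≈ 0.4772ℏ.
cos θ_min = 5/√30, so θ_min ≈ 24.09°.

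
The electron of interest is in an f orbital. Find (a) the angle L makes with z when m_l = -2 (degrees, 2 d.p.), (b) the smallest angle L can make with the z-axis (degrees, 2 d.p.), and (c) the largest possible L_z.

An f state has l = 3.
For m_l = -2: cos θ = -2/√12, θ ≈ 125.26°.
cos θ_min = 3/√12, so θ_min ≈ 30.00°.
L_z,max = lℏ = 3ℏ.

θ(m_l=-2) ≈ 125.26°; θ_min ≈ 30.00°; L_z,max = 3ℏ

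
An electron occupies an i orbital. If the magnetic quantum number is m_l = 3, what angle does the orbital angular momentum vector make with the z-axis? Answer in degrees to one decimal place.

The letter i corresponds to l = 6.
|L|² = l(l+1)ℏ² = 42ℏ², so |L| = √42 ℏ.
L_z = m_l ℏ = 3ℏ.
cos θ = L_z/|L| = 3/√42, so θ ≈ 62.4°.

θ ≈ 62.4°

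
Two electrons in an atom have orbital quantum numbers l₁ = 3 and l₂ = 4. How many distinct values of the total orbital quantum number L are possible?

L runs from |3 − 4| = 1 to 3 + 4 = 7.
Allowed values: L = 1, 2, 3, 4, 5, 6, 7.
That is 7 values.

7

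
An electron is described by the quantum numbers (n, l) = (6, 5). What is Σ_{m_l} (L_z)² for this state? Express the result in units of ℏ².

The allowed m_l values are -5, -4, -3, -2, -1, 0, 1, 2, 3, 4, 5.
Σ m_l² = l(l+1)(2l+1)/3 = 5·6·11/3 = 110.

Σ(L_z)² = 110 ℏ²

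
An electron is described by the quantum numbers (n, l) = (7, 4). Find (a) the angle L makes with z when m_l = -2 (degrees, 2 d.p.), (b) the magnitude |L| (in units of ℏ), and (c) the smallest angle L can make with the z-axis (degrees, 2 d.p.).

θ(m_l=-2) ≈ 116.57°; |L| = 2√5 ℏ ≈ 4.472ℏ; θ_min ≈ 26.57°

For m_l = -2: cos θ = -2/√20, θ ≈ 116.57°.
|L| = ℏ√(4·5) = 2√5 ℏ ≈ 4.472ℏ.
cos θ_min = 4/√20, so θ_min ≈ 26.57°.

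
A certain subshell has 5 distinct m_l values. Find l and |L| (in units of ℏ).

l = 2, |L| = √6 ℏ ≈ 2.449ℏ

2l + 1 = 5 ⇒ l = 2.
|L| = ℏ√(l(l+1)) = ℏ√(2·3) = √6 ℏ.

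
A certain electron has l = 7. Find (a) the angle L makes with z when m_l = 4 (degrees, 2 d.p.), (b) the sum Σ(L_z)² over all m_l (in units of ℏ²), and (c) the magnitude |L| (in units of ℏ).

θ(m_l=4) ≈ 57.69°; Σ(L_z)² = 280 ℏ²; |L| = 2√14 ℏ ≈ 7.483ℏ

For m_l = 4: cos θ = 4/√56, θ ≈ 57.69°.
Σ m_l² = 280, so Σ(L_z)² = 280 ℏ².
|L| = ℏ√(7·8) = 2√14 ℏ ≈ 7.483ℏ.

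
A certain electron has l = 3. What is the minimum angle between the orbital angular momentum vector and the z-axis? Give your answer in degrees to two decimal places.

θ_min ≈ 30.00°

|L| = √(l(l+1)) ℏ = 2√3 ℏ.
The smallest angle corresponds to the largest L_z, i.e. m_l = l = 3, giving L_z = 3ℏ.
cos θ_min = 3/√12, so θ_min ≈ 30.00°.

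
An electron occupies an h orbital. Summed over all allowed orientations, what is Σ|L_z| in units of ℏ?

Σ|L_z| = 30 ℏ

For an h orbital, l = 5.
The allowed m_l values are -5, -4, -3, -2, -1, 0, 1, 2, 3, 4, 5.
Σ|m_l| = l(l+1) = 30.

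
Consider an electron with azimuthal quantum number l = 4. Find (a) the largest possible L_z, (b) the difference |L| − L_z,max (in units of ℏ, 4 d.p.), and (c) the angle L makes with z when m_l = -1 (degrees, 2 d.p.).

L_z,max = lℏ = 4ℏ.
|L| − L_z,max = (2√5 − 4)ℏ ≈ 0.4721ℏ.
For m_l = -1: cos θ = -1/√20, θ ≈ 102.92°.

L_z,max = 4ℏ; |L|−L_z,max ≈ 0.4721ℏ; θ(m_l=-1) ≈ 102.92°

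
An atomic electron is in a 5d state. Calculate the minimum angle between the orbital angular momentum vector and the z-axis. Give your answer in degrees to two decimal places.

For 5d, l = 2.
|L| = ℏ√(l(l+1)) = √6 ℏ.
The smallest angle corresponds to the largest L_z, i.e. m_l = l = 2, giving L_z = 2ℏ.
cos θ_min = 2/√6, so θ_min ≈ 35.26°.

θ_min ≈ 35.26°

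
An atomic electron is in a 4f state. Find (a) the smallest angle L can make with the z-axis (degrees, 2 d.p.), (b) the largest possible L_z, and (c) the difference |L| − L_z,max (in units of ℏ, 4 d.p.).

θ_min ≈ 30.00°; L_z,max = 3ℏ; |L|−L_z,max ≈ 0.4641ℏ

The 4f subshell has l = 3.
cos θ_min = 3/√12, so θ_min ≈ 30.00°.
L_z,max = lℏ = 3ℏ.
|L| − L_z,max = (2√3 − 3)ℏ ≈ 0.4641ℏ.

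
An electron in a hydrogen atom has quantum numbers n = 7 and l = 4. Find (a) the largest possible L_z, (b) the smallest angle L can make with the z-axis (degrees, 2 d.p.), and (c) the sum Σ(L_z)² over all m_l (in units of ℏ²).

L_z,max = 4ℏ; θ_min ≈ 26.57°; Σ(L_z)² = 60 ℏ²

L_z,max = lℏ = 4ℏ.
cos θ_min = 4/√20, so θ_min ≈ 26.57°.
Σ m_l² = 60, so Σ(L_z)² = 60 ℏ².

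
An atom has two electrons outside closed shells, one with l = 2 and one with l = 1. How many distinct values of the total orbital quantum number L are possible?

3

By the triangle rule, |l₁ − l₂| ≤ L ≤ l₁ + l₂.
So L can be 1, 2, 3.
That is 3 values.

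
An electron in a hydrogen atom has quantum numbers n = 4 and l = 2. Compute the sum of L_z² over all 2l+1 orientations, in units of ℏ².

m_l runs from −2 to 2, i.e. {-2, -1, 0, 1, 2}.
Summing m² from −2 to 2: Σ m_l² = 10.

Σ(L_z)² = 10 ℏ²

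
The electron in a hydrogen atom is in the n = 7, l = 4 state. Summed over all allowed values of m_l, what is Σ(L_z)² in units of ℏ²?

Σ(L_z)² = 60 ℏ²

The allowed m_l values are -4, -3, -2, -1, 0, 1, 2, 3, 4.
Σ m_l² = 2·(1 + 4 + 9 + 16) = 60.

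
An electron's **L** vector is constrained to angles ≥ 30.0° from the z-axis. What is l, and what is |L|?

l = 3, |L| = 2√3 ℏ ≈ 3.464ℏ

cos θ_min = l/√(l(l+1)) = √(l/(l+1)), so l/(l+1) = cos²(30.0°) = 0.7500.
Solving: l = 3.
Then |L| = ℏ√(3·4) = 2√3 ℏ.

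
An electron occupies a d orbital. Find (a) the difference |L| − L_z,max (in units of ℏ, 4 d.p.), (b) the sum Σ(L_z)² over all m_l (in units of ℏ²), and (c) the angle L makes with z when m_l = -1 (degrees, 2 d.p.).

For a d orbital, l = 2.
|L| − L_z,max = (√6 − 2)ℏ ≈ 0.4495ℏ.
Σ m_l² = 10, so Σ(L_z)² = 10 ℏ².
For m_l = -1: cos θ = -1/√6, θ ≈ 114.09°.

|L|−L_z,max ≈ 0.4495ℏ; Σ(L_z)² = 10 ℏ²; θ(m_l=-1) ≈ 114.09°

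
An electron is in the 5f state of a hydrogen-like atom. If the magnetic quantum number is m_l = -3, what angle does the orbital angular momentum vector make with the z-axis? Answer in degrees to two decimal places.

The 5f subshell has l = 3.
|L| = ℏ√(l(l+1)) = 2√3 ℏ.
L_z = m_l ℏ = −3ℏ.
cos θ = L_z/|L| = -3/√12, so θ ≈ 150.00°.

θ ≈ 150.00°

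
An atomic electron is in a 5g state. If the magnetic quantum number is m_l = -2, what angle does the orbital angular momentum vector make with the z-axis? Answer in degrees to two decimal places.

θ ≈ 116.57°

For 5g, l = 4.
|L| = ℏ√(l(l+1)) = 2√5 ℏ.
L_z = m_l ℏ = −2ℏ.
cos θ = L_z/|L| = -2/√20, so θ ≈ 116.57°.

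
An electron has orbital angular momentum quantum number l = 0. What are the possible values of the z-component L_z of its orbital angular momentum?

L_z ∈ {0}

L_z = m_l ℏ with m_l ranging from −l to +l in integer steps.
For l = 0: m_l ∈ {0}.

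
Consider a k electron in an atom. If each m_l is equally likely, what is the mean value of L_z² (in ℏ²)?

A k state has l = 7.
m_l ∈ {-7, -6, -5, -4, -3, -2, -1, 0, 1, 2, 3, 4, 5, 6, 7}.
Average of L_z² over 15 states: 280/15 ℏ² = 18.67 ℏ².

⟨L_z²⟩ = 18.67 ℏ²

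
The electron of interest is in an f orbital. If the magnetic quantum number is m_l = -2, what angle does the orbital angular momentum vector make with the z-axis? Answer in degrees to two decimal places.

For an f orbital, l = 3.
|L|² = l(l+1)ℏ² = 12ℏ², so |L| = 2√3 ℏ.
L_z = m_l ℏ = −2ℏ.
cos θ = L_z/|L| = -2/√12, so θ ≈ 125.26°.

θ ≈ 125.26°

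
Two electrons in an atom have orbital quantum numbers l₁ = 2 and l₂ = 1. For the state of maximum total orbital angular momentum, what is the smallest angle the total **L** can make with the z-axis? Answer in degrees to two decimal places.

Angular momentum addition gives L = |l₁ − l₂|, …, l₁ + l₂.
So L can be 1, 2, 3.
The maximum is L = 3, with |L_tot| = ℏ√(3·4) = 2√3 ℏ.
The minimum angle with z is arccos(3/√12) ≈ 30.00°.

θ_min ≈ 30.00°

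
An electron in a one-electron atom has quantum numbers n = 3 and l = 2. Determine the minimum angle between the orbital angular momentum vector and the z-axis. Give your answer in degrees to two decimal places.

θ_min ≈ 35.26°

|L| = ℏ√(l(l+1)) = √6 ℏ.
The smallest angle corresponds to the largest L_z, i.e. m_l = l = 2, giving L_z = 2ℏ.
cos θ_min = 2/√6, so θ_min ≈ 35.26°.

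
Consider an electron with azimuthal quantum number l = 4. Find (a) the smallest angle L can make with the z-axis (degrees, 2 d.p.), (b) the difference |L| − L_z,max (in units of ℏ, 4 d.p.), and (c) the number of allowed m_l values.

cos θ_min = 4/√20, so θ_min ≈ 26.57°.
|L| − L_z,max = (2√5 − 4)ℏ ≈ 0.4721ℏ.
There are 2l+1 = 9 values of m_l.

θ_min ≈ 26.57°; |L|−L_z,max ≈ 0.4721ℏ; 9 values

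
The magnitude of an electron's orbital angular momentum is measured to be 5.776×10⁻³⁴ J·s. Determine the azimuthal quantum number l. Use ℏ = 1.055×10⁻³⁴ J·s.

In units of ℏ, |L| ≈ 5.475.
(|L|/ℏ)² = l(l+1) ≈ 29.97 ⇒ l = 5.

l = 5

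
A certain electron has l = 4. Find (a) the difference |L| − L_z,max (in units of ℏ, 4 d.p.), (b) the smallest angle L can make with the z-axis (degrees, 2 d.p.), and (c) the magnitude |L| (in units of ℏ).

|L|−L_z,max ≈ 0.4721ℏ; θ_min ≈ 26.57°; |L| = 2√5 ℏ ≈ 4.472ℏ

|L| − L_z,max = (2√5 − 4)ℏ ≈ 0.4721ℏ.
cos θ_min = 4/√20, so θ_min ≈ 26.57°.
|L| = ℏ√(4·5) = 2√5 ℏ ≈ 4.472ℏ.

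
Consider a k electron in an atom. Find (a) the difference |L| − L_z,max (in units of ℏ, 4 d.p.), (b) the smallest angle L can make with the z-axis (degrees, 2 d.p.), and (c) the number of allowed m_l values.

|L|−L_z,max ≈ 0.4833ℏ; θ_min ≈ 20.70°; 15 values

A k state has l = 7.
|L| − L_z,max = (2√14 − 7)ℏ ≈ 0.4833ℏ.
cos θ_min = 7/√56, so θ_min ≈ 20.70°.
There are 2l+1 = 15 values of m_l.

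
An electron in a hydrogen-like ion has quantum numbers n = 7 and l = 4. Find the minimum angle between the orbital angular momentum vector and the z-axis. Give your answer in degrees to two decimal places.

θ_min ≈ 26.57°

|L| = ℏ√(l(l+1)) = 2√5 ℏ.
The smallest angle corresponds to the largest L_z, i.e. m_l = l = 4, giving L_z = 4ℏ.
cos θ_min = 4/√20, so θ_min ≈ 26.57°.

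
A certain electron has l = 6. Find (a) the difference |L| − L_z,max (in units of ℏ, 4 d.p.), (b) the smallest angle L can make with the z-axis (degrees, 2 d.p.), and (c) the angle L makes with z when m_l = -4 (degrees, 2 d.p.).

|L| − L_z,max = (√42 − 6)ℏ ≈ 0.4807ℏ.
cos θ_min = 6/√42, so θ_min ≈ 22.21°.
For m_l = -4: cos θ = -4/√42, θ ≈ 128.11°.

|L|−L_z,max ≈ 0.4807ℏ; θ_min ≈ 22.21°; θ(m_l=-4) ≈ 128.11°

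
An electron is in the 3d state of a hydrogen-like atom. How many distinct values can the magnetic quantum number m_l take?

5

The 3d subshell has l = 2.
The number of m_l values is 2l + 1 = 2·2 + 1 = 5.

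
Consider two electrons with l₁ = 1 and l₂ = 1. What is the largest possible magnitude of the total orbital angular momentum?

|L_tot|_max = √6 ℏ ≈ 2.449ℏ

Angular momentum addition gives L = |l₁ − l₂|, …, l₁ + l₂.
L ∈ {0, 1, 2}.
The largest magnitude corresponds to L = 2: |L_tot| = ℏ√(2·3) = √6 ℏ.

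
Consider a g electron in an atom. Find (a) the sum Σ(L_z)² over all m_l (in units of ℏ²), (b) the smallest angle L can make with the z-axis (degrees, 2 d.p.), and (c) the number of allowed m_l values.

A g state has l = 4.
Σ m_l² = 60, so Σ(L_z)² = 60 ℏ².
cos θ_min = 4/√20, so θ_min ≈ 26.57°.
There are 2l+1 = 9 values of m_l.

Σ(L_z)² = 60 ℏ²; θ_min ≈ 26.57°; 9 values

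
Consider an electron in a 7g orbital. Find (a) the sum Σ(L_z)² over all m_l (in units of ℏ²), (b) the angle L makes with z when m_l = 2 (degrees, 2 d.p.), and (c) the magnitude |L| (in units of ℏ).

7g means n = 7, l = 4.
Σ m_l² = 60, so Σ(L_z)² = 60 ℏ².
For m_l = 2: cos θ = 2/√20, θ ≈ 63.43°.
|L| = ℏ√(4·5) = 2√5 ℏ ≈ 4.472ℏ.

Σ(L_z)² = 60 ℏ²; θ(m_l=2) ≈ 63.43°; |L| = 2√5 ℏ ≈ 4.472ℏ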